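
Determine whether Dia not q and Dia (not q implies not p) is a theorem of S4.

Tableau for the negation not (Dia not q and Dia (not q implies not p)):
1. not (Dia not q and Dia (not q implies not p)), 0
2. not Dia (not q implies not p), 0   [neg-and-rule on 1 (branches; this branch)]
3. not (not q implies not p), 0   [neg-Dia-rule on 2 via 0R0]
4. not q, 0   [neg-implies-rule on 3]
5. p, 0   [neg-implies-rule on 3]
Accessibility: 0R0
The negation has an open branch (countermodel exists).

Invalid (countermodel exists)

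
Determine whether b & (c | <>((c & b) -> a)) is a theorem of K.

Tableau for the negation ~(b & (c | <>((c & b) -> a))):
1. ~(b & (c | <>((c & b) -> a))), u
2. ~(c | <>((c & b) -> a)), u
3. ~c, u
4. ~<>((c & b) -> a), u
The negation has an open branch (countermodel exists).

No, not valid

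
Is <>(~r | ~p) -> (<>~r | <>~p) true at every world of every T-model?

Valid

Tableau for the negation ~(<>(~r | ~p) -> (<>~r | <>~p)):
1. ~(<>(~r | ~p) -> (<>~r | <>~p)), 0
2. <>(~r | ~p), 0   [~->-rule on 1]
3. ~(<>~r | <>~p), 0   [~->-rule on 1]
4. ~<>~r, 0   [~|-rule on 3]
5. ~<>~p, 0   [~|-rule on 3]
6. r, 0   [~<>-rule on 4 via 0R0]
7. p, 0   [~<>-rule on 5 via 0R0]
8. ~r | ~p, 1   [<>-rule on 2: fresh world 1, 0R1]
9. r, 1   [~<>-rule on 4 via 0R1]
10. p, 1   [~<>-rule on 5 via 0R1]
11. ~p, 1   [|-rule on 8 (branches; this branch)]
Accessibility: 0R0, 0R1, 1R1
Branch closes: p and ~p both at 1.
All branches of the negation close; one closing branch shown above.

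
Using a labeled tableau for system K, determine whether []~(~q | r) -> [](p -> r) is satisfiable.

Yes, satisfiable

1. []~(~q | r) -> [](p -> r), 0
2. [](p -> r), 0   [->-rule on 1 (branches; this branch)]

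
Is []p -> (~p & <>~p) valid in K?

Invalid (countermodel exists)

Tableau for the negation ~([]p -> (~p & <>~p)):
1. ~([]p -> (~p & <>~p)), u
2. []p, u   [~->-rule on 1]
3. ~(~p & <>~p), u   [~->-rule on 1]
4. ~<>~p, u   [~&-rule on 3 (branches; this branch)]
The negation has an open branch (countermodel exists).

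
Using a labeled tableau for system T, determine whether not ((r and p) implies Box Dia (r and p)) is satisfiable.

Satisfiable

1. not ((r and p) implies Box Dia (r and p)), 0
2. r and p, 0   [neg-implies-rule on 1]
3. not Box Dia (r and p), 0   [neg-implies-rule on 1]
4. r, 0   [and-rule on 2]
5. p, 0   [and-rule on 2]
6. not Dia (r and p), 1   [neg-Box-rule on 3: fresh world 1, 0R1]
7. not (r and p), 1   [neg-Dia-rule on 6 via 1R1]
8. not p, 1   [neg-and-rule on 7 (branches; this branch)]
Accessibility: 0R0, 0R1, 1R1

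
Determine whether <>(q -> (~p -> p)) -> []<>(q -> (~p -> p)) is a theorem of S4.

No, not valid

Tableau for the negation ~(<>(q -> (~p -> p)) -> []<>(q -> (~p -> p))):
1. ~(<>(q -> (~p -> p)) -> []<>(q -> (~p -> p))), 0
2. <>(q -> (~p -> p)), 0
3. ~[]<>(q -> (~p -> p)), 0
4. q -> (~p -> p), 1
5. ~p -> p, 1
6. p, 1
7. ~<>(q -> (~p -> p)), 2
8. ~(q -> (~p -> p)), 2
9. q, 2
10. ~(~p -> p), 2
11. ~p, 2
Accessibility: 0R0, 0R1, 0R2, 1R1, 2R2
The negation has an open branch (countermodel exists).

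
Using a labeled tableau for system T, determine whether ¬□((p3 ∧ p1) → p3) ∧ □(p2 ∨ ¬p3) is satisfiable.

Unsatisfiable (every branch closes)

1. ¬□((p3 ∧ p1) → p3) ∧ □(p2 ∨ ¬p3), u
2. ¬□((p3 ∧ p1) → p3), u
3. □(p2 ∨ ¬p3), u
4. p2 ∨ ¬p3, u
5. ¬p3, u
6. ¬((p3 ∧ p1) → p3), v
7. p3 ∧ p1, v
8. ¬p3, v
9. p3, v
10. p1, v
Accessibility: uRu, uRv, vRv
Branch closes: p3 and ¬p3 both at v.
(One branch shown.) All branches close.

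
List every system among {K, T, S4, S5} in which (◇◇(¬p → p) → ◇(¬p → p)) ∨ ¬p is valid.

T-tableau for the negation ¬((◇◇(¬p → p) → ◇(¬p → p)) ∨ ¬p):
1. ¬((◇◇(¬p → p) → ◇(¬p → p)) ∨ ¬p), 0
2. ¬(◇◇(¬p → p) → ◇(¬p → p)), 0
3. p, 0
4. ◇◇(¬p → p), 0
5. ¬◇(¬p → p), 0
6. ¬(¬p → p), 0
7. ¬p, 0
Accessibility: 0R0
Branch closes: p and ¬p both at 0.
Every branch closes (one shown): valid in T, hence also in S4, S5 (every theorem of T is a theorem of S4 and S5).
K-tableau for the negation ¬((◇◇(¬p → p) → ◇(¬p → p)) ∨ ¬p):
1. ¬((◇◇(¬p → p) → ◇(¬p → p)) ∨ ¬p), 0
2. ¬(◇◇(¬p → p) → ◇(¬p → p)), 0
3. p, 0
4. ◇◇(¬p → p), 0
5. ¬◇(¬p → p), 0
6. ◇(¬p → p), 1
7. ¬(¬p → p), 1
8. ¬p, 1
9. ¬p → p, 2
10. p, 2
Accessibility: 0R1, 1R2
Complete open branch: countermodel on a K-frame, so not valid in K.

T, S4, S5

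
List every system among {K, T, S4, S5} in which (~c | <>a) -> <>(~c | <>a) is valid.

T, S4, S5

K-tableau for the negation ~((~c | <>a) -> <>(~c | <>a)):
1. ~((~c | <>a) -> <>(~c | <>a)), 0
2. ~c | <>a, 0
3. ~<>(~c | <>a), 0
4. <>a, 0
5. a, 1
6. ~(~c | <>a), 1
7. c, 1
8. ~<>a, 1
Accessibility: 0R1
Complete open branch: countermodel on a K-frame, so not valid in K.
T-tableau for the negation ~((~c | <>a) -> <>(~c | <>a)):
1. ~((~c | <>a) -> <>(~c | <>a)), 0
2. ~c | <>a, 0
3. ~<>(~c | <>a), 0
4. ~(~c | <>a), 0
5. c, 0
6. ~<>a, 0
7. ~a, 0
8. <>a, 0
9. a, 1
10. ~(~c | <>a), 1
11. c, 1
12. ~<>a, 1
13. ~a, 1
Accessibility: 0R0, 0R1, 1R1
Branch closes: a and ~a both at 1.
Every branch closes (one shown): valid in T, hence also in S4, S5 (every theorem of T is a theorem of S4 and S5).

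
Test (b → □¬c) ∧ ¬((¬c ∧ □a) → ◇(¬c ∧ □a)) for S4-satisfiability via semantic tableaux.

1. (b → □¬c) ∧ ¬((¬c ∧ □a) → ◇(¬c ∧ □a)), 0
2. b → □¬c, 0   [∧-rule on 1]
3. ¬((¬c ∧ □a) → ◇(¬c ∧ □a)), 0   [∧-rule on 1]
4. ¬c ∧ □a, 0   [¬→-rule on 3]
5. ¬◇(¬c ∧ □a), 0   [¬→-rule on 3]
6. ¬c, 0   [∧-rule on 4]
7. □a, 0   [∧-rule on 4]
8. ¬(¬c ∧ □a), 0   [¬◇-rule on 5 via 0R0]
9. a, 0   [□-rule on 7 via 0R0]
10. □¬c, 0   [→-rule on 2 (branches; this branch)]
11. ¬□a, 0   [¬∧-rule on 8 (branches; this branch)]
12. ¬a, 1   [¬□-rule on 11: fresh world 1, 0R1]
13. ¬(¬c ∧ □a), 1   [¬◇-rule on 5 via 0R1]
14. a, 1   [□-rule on 7 via 0R1]
Accessibility: 0R0, 0R1, 1R1
Branch closes: a and ¬a both at 1.
(One branch shown.) All branches close.

Unsatisfiable (every branch closes)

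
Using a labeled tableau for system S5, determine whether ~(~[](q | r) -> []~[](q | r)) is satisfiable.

1. ~(~[](q | r) -> []~[](q | r)), u
2. ~[](q | r), u   [~->-rule on 1]
3. ~[]~[](q | r), u   [~->-rule on 1]
4. ~(q | r), v   [~[]-rule on 2: fresh world v, uRv]
5. ~q, v   [~|-rule on 4]
6. ~r, v   [~|-rule on 4]
7. [](q | r), w   [~[]-rule on 3: fresh world w, uRw]
8. q | r, u   [[]-rule on 7 via wRu]
9. q | r, v   [[]-rule on 7 via wRv]
10. q | r, w   [[]-rule on 7 via wRw]
11. r, u   [|-rule on 8 (branches; this branch)]
12. r, v   [|-rule on 9 (branches; this branch)]
Accessibility: uRu, uRv, uRw, vRu, vRv, vRw, wRu, wRv, wRw
Branch closes: r and ~r both at v.
Every branch closes; the branch above is one of them.

No, unsatisfiable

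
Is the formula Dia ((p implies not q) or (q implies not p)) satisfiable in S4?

1. Dia ((p implies not q) or (q implies not p)), u
2. (p implies not q) or (q implies not p), v   [Dia-rule on 1: fresh world v, uRv]
3. q implies not p, v   [or-rule on 2 (branches; this branch)]
4. not p, v   [implies-rule on 3 (branches; this branch)]
Accessibility: uRu, uRv, vRv

Yes, satisfiable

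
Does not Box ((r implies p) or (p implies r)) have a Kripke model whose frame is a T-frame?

1. not Box ((r implies p) or (p implies r)), 0
2. not ((r implies p) or (p implies r)), 1
3. not (r implies p), 1
4. not (p implies r), 1
5. r, 1
6. not p, 1
7. p, 1
8. not r, 1
Accessibility: 0R0, 0R1, 1R1
Branch closes: p and not p both at 1.
All branches of the tableau close; one closing branch shown above.

Unsatisfiable (every branch closes)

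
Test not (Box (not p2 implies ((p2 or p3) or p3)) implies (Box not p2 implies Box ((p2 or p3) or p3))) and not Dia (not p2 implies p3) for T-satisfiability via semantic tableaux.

Unsatisfiable

1. not (Box (not p2 implies ((p2 or p3) or p3)) implies (Box not p2 implies Box ((p2 or p3) or p3))) and not Dia (not p2 implies p3), 0
2. not (Box (not p2 implies ((p2 or p3) or p3)) implies (Box not p2 implies Box ((p2 or p3) or p3))), 0   [and-rule on 1]
3. not Dia (not p2 implies p3), 0   [and-rule on 1]
4. Box (not p2 implies ((p2 or p3) or p3)), 0   [neg-implies-rule on 2]
5. not (Box not p2 implies Box ((p2 or p3) or p3)), 0   [neg-implies-rule on 2]
6. Box not p2, 0   [neg-implies-rule on 5]
7. not Box ((p2 or p3) or p3), 0   [neg-implies-rule on 5]
8. not (not p2 implies p3), 0   [neg-Dia-rule on 3 via 0R0]
9. not p2, 0   [neg-implies-rule on 8]
10. not p3, 0   [neg-implies-rule on 8]
11. not p2 implies ((p2 or p3) or p3), 0   [Box-rule on 4 via 0R0]
12. (p2 or p3) or p3, 0   [implies-rule on 11 (branches; this branch)]
13. p2 or p3, 0   [or-rule on 12 (branches; this branch)]
14. p3, 0   [or-rule on 13 (branches; this branch)]
Accessibility: 0R0
Branch closes: p3 and not p3 both at 0.
(One branch shown.) All branches close.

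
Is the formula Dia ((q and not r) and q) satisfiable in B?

1. Dia ((q and not r) and q), u
2. (q and not r) and q, v
3. q and not r, v
4. q, v
5. not r, v
Accessibility: uRu, uRv, vRu, vRv

Yes, satisfiable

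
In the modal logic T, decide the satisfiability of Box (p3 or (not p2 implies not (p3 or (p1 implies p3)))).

Satisfiable (open branch found)

1. Box (p3 or (not p2 implies not (p3 or (p1 implies p3)))), w0
2. p3 or (not p2 implies not (p3 or (p1 implies p3))), w0
3. not p2 implies not (p3 or (p1 implies p3)), w0
4. not (p3 or (p1 implies p3)), w0
5. not p3, w0
6. not (p1 implies p3), w0
7. p1, w0
Accessibility: w0Rw0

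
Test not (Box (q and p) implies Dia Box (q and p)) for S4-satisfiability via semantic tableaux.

1. not (Box (q and p) implies Dia Box (q and p)), u
2. Box (q and p), u   [neg-implies-rule on 1]
3. not Dia Box (q and p), u   [neg-implies-rule on 1]
4. q and p, u   [Box-rule on 2 via uRu]
5. q, u   [and-rule on 4]
6. p, u   [and-rule on 4]
7. not Box (q and p), u   [neg-Dia-rule on 3 via uRu]
8. not (q and p), v   [neg-Box-rule on 7: fresh world v, uRv]
9. q and p, v   [Box-rule on 2 via uRv]
10. q, v   [and-rule on 9]
11. p, v   [and-rule on 9]
12. not Box (q and p), v   [neg-Dia-rule on 3 via uRv]
13. not p, v   [neg-and-rule on 8 (branches; this branch)]
Accessibility: uRu, uRv, vRv
Branch closes: p and not p both at v.
All branches of the tableau close; one closing branch shown above.

No, unsatisfiable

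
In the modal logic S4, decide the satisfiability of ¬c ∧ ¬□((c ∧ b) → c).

No, unsatisfiable

1. ¬c ∧ ¬□((c ∧ b) → c), u
2. ¬c, u   [∧-rule on 1]
3. ¬□((c ∧ b) → c), u   [∧-rule on 1]
4. ¬((c ∧ b) → c), v   [¬□-rule on 3: fresh world v, uRv]
5. c ∧ b, v   [¬→-rule on 4]
6. ¬c, v   [¬→-rule on 4]
7. c, v   [∧-rule on 5]
8. b, v   [∧-rule on 5]
Accessibility: uRu, uRv, vRv
Branch closes: c and ¬c both at v.
Every branch closes; the branch above is one of them.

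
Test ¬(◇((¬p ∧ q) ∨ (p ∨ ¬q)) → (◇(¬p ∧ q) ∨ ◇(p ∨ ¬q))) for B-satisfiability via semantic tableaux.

Unsatisfiable

1. ¬(◇((¬p ∧ q) ∨ (p ∨ ¬q)) → (◇(¬p ∧ q) ∨ ◇(p ∨ ¬q))), 0
2. ◇((¬p ∧ q) ∨ (p ∨ ¬q)), 0   [¬→-rule on 1]
3. ¬(◇(¬p ∧ q) ∨ ◇(p ∨ ¬q)), 0   [¬→-rule on 1]
4. ¬◇(¬p ∧ q), 0   [¬∨-rule on 3]
5. ¬◇(p ∨ ¬q), 0   [¬∨-rule on 3]
6. ¬(¬p ∧ q), 0   [¬◇-rule on 4 via 0R0]
7. ¬(p ∨ ¬q), 0   [¬◇-rule on 5 via 0R0]
8. ¬p, 0   [¬∨-rule on 7]
9. q, 0   [¬∨-rule on 7]
10. ¬q, 0   [¬∧-rule on 6 (branches; this branch)]
Accessibility: 0R0
Branch closes: q and ¬q both at 0.
All branches of the tableau close; one closing branch shown above.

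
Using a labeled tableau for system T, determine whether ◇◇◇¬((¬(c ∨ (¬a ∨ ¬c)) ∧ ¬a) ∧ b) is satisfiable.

1. ◇◇◇¬((¬(c ∨ (¬a ∨ ¬c)) ∧ ¬a) ∧ b), w0
2. ◇◇¬((¬(c ∨ (¬a ∨ ¬c)) ∧ ¬a) ∧ b), w1
3. ◇¬((¬(c ∨ (¬a ∨ ¬c)) ∧ ¬a) ∧ b), w2
4. ¬((¬(c ∨ (¬a ∨ ¬c)) ∧ ¬a) ∧ b), w3
5. ¬b, w3
Accessibility: w0Rw0, w0Rw1, w1Rw1, w1Rw2, w2Rw2, w2Rw3, w3Rw3

Satisfiable (open branch found)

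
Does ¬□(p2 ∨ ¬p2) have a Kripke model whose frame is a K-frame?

No, unsatisfiable

1. ¬□(p2 ∨ ¬p2), w0
2. ¬(p2 ∨ ¬p2), w1   [¬□-rule on 1: fresh world w1, w0Rw1]
3. ¬p2, w1   [¬∨-rule on 2]
4. p2, w1   [¬∨-rule on 2]
Accessibility: w0Rw1
Branch closes: p2 and ¬p2 both at w1.
Every branch closes; the branch above is one of them.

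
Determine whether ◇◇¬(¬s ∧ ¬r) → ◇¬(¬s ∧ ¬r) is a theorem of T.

Tableau for the negation ¬(◇◇¬(¬s ∧ ¬r) → ◇¬(¬s ∧ ¬r)):
1. ¬(◇◇¬(¬s ∧ ¬r) → ◇¬(¬s ∧ ¬r)), w0
2. ◇◇¬(¬s ∧ ¬r), w0
3. ¬◇¬(¬s ∧ ¬r), w0
4. ¬s ∧ ¬r, w0
5. ¬s, w0
6. ¬r, w0
7. ◇¬(¬s ∧ ¬r), w1
8. ¬s ∧ ¬r, w1
9. ¬s, w1
10. ¬r, w1
11. ¬(¬s ∧ ¬r), w2
12. r, w2
Accessibility: w0Rw0, w0Rw1, w1Rw1, w1Rw2, w2Rw2
The negation has an open branch (countermodel exists).

No, not valid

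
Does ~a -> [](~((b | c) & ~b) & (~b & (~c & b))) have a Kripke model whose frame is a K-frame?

1. ~a -> [](~((b | c) & ~b) & (~b & (~c & b))), u
2. [](~((b | c) & ~b) & (~b & (~c & b))), u

Yes, satisfiable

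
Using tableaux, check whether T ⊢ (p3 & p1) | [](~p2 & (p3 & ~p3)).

Tableau for the negation ~((p3 & p1) | [](~p2 & (p3 & ~p3))):
1. ~((p3 & p1) | [](~p2 & (p3 & ~p3))), w0
2. ~(p3 & p1), w0
3. ~[](~p2 & (p3 & ~p3)), w0
4. ~p1, w0
5. ~(~p2 & (p3 & ~p3)), w1
6. ~(p3 & ~p3), w1
7. p3, w1
Accessibility: w0Rw0, w0Rw1, w1Rw1
The negation has an open branch (countermodel exists).

Not valid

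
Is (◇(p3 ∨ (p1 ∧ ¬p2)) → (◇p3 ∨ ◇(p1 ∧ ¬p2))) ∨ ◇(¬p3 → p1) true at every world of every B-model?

Tableau for the negation ¬((◇(p3 ∨ (p1 ∧ ¬p2)) → (◇p3 ∨ ◇(p1 ∧ ¬p2))) ∨ ◇(¬p3 → p1)):
1. ¬((◇(p3 ∨ (p1 ∧ ¬p2)) → (◇p3 ∨ ◇(p1 ∧ ¬p2))) ∨ ◇(¬p3 → p1)), 0
2. ¬(◇(p3 ∨ (p1 ∧ ¬p2)) → (◇p3 ∨ ◇(p1 ∧ ¬p2))), 0
3. ¬◇(¬p3 → p1), 0
4. ◇(p3 ∨ (p1 ∧ ¬p2)), 0
5. ¬(◇p3 ∨ ◇(p1 ∧ ¬p2)), 0
6. ¬◇p3, 0
7. ¬◇(p1 ∧ ¬p2), 0
8. ¬(¬p3 → p1), 0
9. ¬p3, 0
10. ¬p1, 0
11. ¬(p1 ∧ ¬p2), 0
12. p2, 0
13. p3 ∨ (p1 ∧ ¬p2), 1
14. ¬(¬p3 → p1), 1
15. ¬p3, 1
16. ¬p1, 1
17. ¬(p1 ∧ ¬p2), 1
18. p1 ∧ ¬p2, 1
19. p1, 1
20. ¬p2, 1
Accessibility: 0R0, 0R1, 1R0, 1R1
Branch closes: p1 and ¬p1 both at 1.
All branches of the negation close; one closing branch shown above.

Yes, valid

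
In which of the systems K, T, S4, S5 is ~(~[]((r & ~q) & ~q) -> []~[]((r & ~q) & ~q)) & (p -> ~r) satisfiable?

S5-tableau for the formula:
1. ~(~[]((r & ~q) & ~q) -> []~[]((r & ~q) & ~q)) & (p -> ~r), u
2. ~(~[]((r & ~q) & ~q) -> []~[]((r & ~q) & ~q)), u
3. p -> ~r, u
4. ~[]((r & ~q) & ~q), u
5. ~[]~[]((r & ~q) & ~q), u
6. ~p, u
7. ~((r & ~q) & ~q), v
8. ~(r & ~q), v
9. ~r, v
10. []((r & ~q) & ~q), w
11. (r & ~q) & ~q, u
12. r & ~q, u
13. ~q, u
14. r, u
15. (r & ~q) & ~q, v
16. r & ~q, v
17. ~q, v
18. r, v
Accessibility: uRu, uRv, uRw, vRu, vRv, vRw, wRu, wRv, wRw
Branch closes: r and ~r both at v.
Every branch closes (one shown): unsatisfiable in S5.
S4-tableau for the formula:
1. ~(~[]((r & ~q) & ~q) -> []~[]((r & ~q) & ~q)) & (p -> ~r), u
2. ~(~[]((r & ~q) & ~q) -> []~[]((r & ~q) & ~q)), u
3. p -> ~r, u
4. ~[]((r & ~q) & ~q), u
5. ~[]~[]((r & ~q) & ~q), u
6. ~r, u
7. ~((r & ~q) & ~q), v
8. q, v
9. []((r & ~q) & ~q), w
10. (r & ~q) & ~q, w
11. r & ~q, w
12. ~q, w
13. r, w
Accessibility: uRu, uRv, uRw, vRv, wRw
Complete open branch: satisfiable in S4, hence also in K, T (this S4-model is also a K-model and a T-model).

K, T, S4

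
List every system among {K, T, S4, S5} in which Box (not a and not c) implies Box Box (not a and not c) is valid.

S4-tableau for the negation not (Box (not a and not c) implies Box Box (not a and not c)):
1. not (Box (not a and not c) implies Box Box (not a and not c)), w0
2. Box (not a and not c), w0
3. not Box Box (not a and not c), w0
4. not a and not c, w0
5. not a, w0
6. not c, w0
7. not Box (not a and not c), w1
8. not a and not c, w1
9. not a, w1
10. not c, w1
11. not (not a and not c), w2
12. not a and not c, w2
13. not a, w2
14. not c, w2
15. c, w2
Accessibility: w0Rw0, w0Rw1, w0Rw2, w1Rw1, w1Rw2, w2Rw2
Branch closes: c and not c both at w2.
Every branch closes (one shown): valid in S4, hence also in S5 (every theorem of S4 is a theorem of S5).
T-tableau for the negation not (Box (not a and not c) implies Box Box (not a and not c)):
1. not (Box (not a and not c) implies Box Box (not a and not c)), w0
2. Box (not a and not c), w0
3. not Box Box (not a and not c), w0
4. not a and not c, w0
5. not a, w0
6. not c, w0
7. not Box (not a and not c), w1
8. not a and not c, w1
9. not a, w1
10. not c, w1
11. not (not a and not c), w2
12. c, w2
Accessibility: w0Rw0, w0Rw1, w1Rw1, w1Rw2, w2Rw2
Complete open branch: countermodel on a T-frame, so not valid in T, nor in K (the same frame is also a K-frame).

S4, S5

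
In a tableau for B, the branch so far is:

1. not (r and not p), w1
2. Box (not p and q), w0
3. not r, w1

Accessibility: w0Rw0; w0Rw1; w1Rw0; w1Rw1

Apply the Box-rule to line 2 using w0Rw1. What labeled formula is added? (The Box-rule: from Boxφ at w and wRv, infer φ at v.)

not p and q, w1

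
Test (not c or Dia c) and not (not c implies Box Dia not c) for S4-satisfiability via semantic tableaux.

Yes, satisfiable

1. (not c or Dia c) and not (not c implies Box Dia not c), u
2. not c or Dia c, u
3. not (not c implies Box Dia not c), u
4. not c, u
5. not Box Dia not c, u
6. Dia c, u
7. not Dia not c, v
8. c, v
9. c, w
Accessibility: uRu, uRv, uRw, vRv, wRw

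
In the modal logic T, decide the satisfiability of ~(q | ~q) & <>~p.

No, unsatisfiable

1. ~(q | ~q) & <>~p, u
2. ~(q | ~q), u
3. <>~p, u
4. ~q, u
5. q, u
Accessibility: uRu
Branch closes: q and ~q both at u.
All branches of the tableau close; one closing branch shown above.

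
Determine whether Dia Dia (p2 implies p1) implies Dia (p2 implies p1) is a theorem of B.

Not valid

Tableau for the negation not (Dia Dia (p2 implies p1) implies Dia (p2 implies p1)):
1. not (Dia Dia (p2 implies p1) implies Dia (p2 implies p1)), 0
2. Dia Dia (p2 implies p1), 0
3. not Dia (p2 implies p1), 0
4. not (p2 implies p1), 0
5. p2, 0
6. not p1, 0
7. Dia (p2 implies p1), 1
8. not (p2 implies p1), 1
9. p2, 1
10. not p1, 1
11. p2 implies p1, 2
12. p1, 2
Accessibility: 0R0, 0R1, 1R0, 1R1, 1R2, 2R1, 2R2
The negation has an open branch (countermodel exists).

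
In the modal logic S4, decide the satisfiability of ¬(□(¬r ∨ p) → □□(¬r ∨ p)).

1. ¬(□(¬r ∨ p) → □□(¬r ∨ p)), w0
2. □(¬r ∨ p), w0
3. ¬□□(¬r ∨ p), w0
4. ¬r ∨ p, w0
5. p, w0
6. ¬□(¬r ∨ p), w1
7. ¬r ∨ p, w1
8. p, w1
9. ¬(¬r ∨ p), w2
10. r, w2
11. ¬p, w2
12. ¬r ∨ p, w2
13. p, w2
Accessibility: w0Rw0, w0Rw1, w0Rw2, w1Rw1, w1Rw2, w2Rw2
Branch closes: p and ¬p both at w2.
All branches of the tableau close; one closing branch shown above.

Unsatisfiable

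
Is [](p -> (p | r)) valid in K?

Valid in K

Tableau for the negation ~[](p -> (p | r)):
1. ~[](p -> (p | r)), u
2. ~(p -> (p | r)), v
3. p, v
4. ~(p | r), v
5. ~p, v
6. ~r, v
Accessibility: uRv
Branch closes: p and ~p both at v.
All branches of the negation close; one closing branch shown above.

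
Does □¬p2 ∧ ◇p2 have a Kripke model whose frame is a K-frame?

1. □¬p2 ∧ ◇p2, w0
2. □¬p2, w0
3. ◇p2, w0
4. p2, w1
5. ¬p2, w1
Accessibility: w0Rw1
Branch closes: p2 and ¬p2 both at w1.
All branches of the tableau close; one closing branch shown above.

Unsatisfiable (every branch closes)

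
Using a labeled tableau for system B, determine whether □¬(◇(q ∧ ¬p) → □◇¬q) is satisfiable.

1. □¬(◇(q ∧ ¬p) → □◇¬q), w0
2. ¬(◇(q ∧ ¬p) → □◇¬q), w0
3. ◇(q ∧ ¬p), w0
4. ¬□◇¬q, w0
5. q ∧ ¬p, w1
6. q, w1
7. ¬p, w1
8. ¬(◇(q ∧ ¬p) → □◇¬q), w1
9. ◇(q ∧ ¬p), w1
10. ¬□◇¬q, w1
11. ¬◇¬q, w2
12. ¬(◇(q ∧ ¬p) → □◇¬q), w2
13. ◇(q ∧ ¬p), w2
14. ¬□◇¬q, w2
15. q, w0
16. q, w2
17. q ∧ ¬p, w3
18. q, w3
19. ¬p, w3
20. ¬◇¬q, w4
21. q, w4
22. q ∧ ¬p, w5
23. q, w5
24. ¬p, w5
25. ¬◇¬q, w6
26. q, w6
Accessibility: w0Rw0, w0Rw1, w0Rw2, w1Rw0, w1Rw1, w1Rw3, w1Rw4, w2Rw0, w2Rw2, w2Rw5, w2Rw6, w3Rw1, w3Rw3, w4Rw1, w4Rw4, w5Rw2, w5Rw5, w6Rw2, w6Rw6

Yes, satisfiable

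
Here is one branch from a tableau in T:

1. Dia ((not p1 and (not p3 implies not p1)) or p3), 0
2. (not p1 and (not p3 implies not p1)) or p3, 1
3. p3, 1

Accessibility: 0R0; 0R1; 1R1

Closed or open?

No, open

There is no literal clash: for every atom and world, at most one sign appears.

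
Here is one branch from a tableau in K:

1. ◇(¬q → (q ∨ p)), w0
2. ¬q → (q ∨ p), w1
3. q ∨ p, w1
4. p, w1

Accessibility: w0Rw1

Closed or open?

No atom appears with both signs at the same world.

Open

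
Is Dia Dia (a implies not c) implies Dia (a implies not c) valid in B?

Not valid

Tableau for the negation not (Dia Dia (a implies not c) implies Dia (a implies not c)):
1. not (Dia Dia (a implies not c) implies Dia (a implies not c)), 0
2. Dia Dia (a implies not c), 0   [neg-implies-rule on 1]
3. not Dia (a implies not c), 0   [neg-implies-rule on 1]
4. not (a implies not c), 0   [neg-Dia-rule on 3 via 0R0]
5. a, 0   [neg-implies-rule on 4]
6. c, 0   [neg-implies-rule on 4]
7. Dia (a implies not c), 1   [Dia-rule on 2: fresh world 1, 0R1]
8. not (a implies not c), 1   [neg-Dia-rule on 3 via 0R1]
9. a, 1   [neg-implies-rule on 8]
10. c, 1   [neg-implies-rule on 8]
11. a implies not c, 2   [Dia-rule on 7: fresh world 2, 1R2]
12. not c, 2   [implies-rule on 11 (branches; this branch)]
Accessibility: 0R0, 0R1, 1R0, 1R1, 1R2, 2R1, 2R2
The negation has an open branch (countermodel exists).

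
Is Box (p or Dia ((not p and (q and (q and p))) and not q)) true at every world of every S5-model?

Tableau for the negation not Box (p or Dia ((not p and (q and (q and p))) and not q)):
1. not Box (p or Dia ((not p and (q and (q and p))) and not q)), w0
2. not (p or Dia ((not p and (q and (q and p))) and not q)), w1
3. not p, w1
4. not Dia ((not p and (q and (q and p))) and not q), w1
5. not ((not p and (q and (q and p))) and not q), w0
6. not ((not p and (q and (q and p))) and not q), w1
7. q, w0
8. q, w1
Accessibility: w0Rw0, w0Rw1, w1Rw0, w1Rw1
The negation has an open branch (countermodel exists).

No, not valid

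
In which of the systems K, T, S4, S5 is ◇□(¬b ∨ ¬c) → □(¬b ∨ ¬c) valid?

S5

S5-tableau for the negation ¬(◇□(¬b ∨ ¬c) → □(¬b ∨ ¬c)):
1. ¬(◇□(¬b ∨ ¬c) → □(¬b ∨ ¬c)), u
2. ◇□(¬b ∨ ¬c), u
3. ¬□(¬b ∨ ¬c), u
4. □(¬b ∨ ¬c), v
5. ¬b ∨ ¬c, u
6. ¬b ∨ ¬c, v
7. ¬c, u
8. ¬c, v
9. ¬(¬b ∨ ¬c), w
10. b, w
11. c, w
12. ¬b ∨ ¬c, w
13. ¬c, w
Accessibility: uRu, uRv, uRw, vRu, vRv, vRw, wRu, wRv, wRw
Branch closes: c and ¬c both at w.
Every branch closes (one shown): valid in S5.
S4-tableau for the negation ¬(◇□(¬b ∨ ¬c) → □(¬b ∨ ¬c)):
1. ¬(◇□(¬b ∨ ¬c) → □(¬b ∨ ¬c)), u
2. ◇□(¬b ∨ ¬c), u
3. ¬□(¬b ∨ ¬c), u
4. □(¬b ∨ ¬c), v
5. ¬b ∨ ¬c, v
6. ¬c, v
7. ¬(¬b ∨ ¬c), w
8. b, w
9. c, w
Accessibility: uRu, uRv, uRw, vRv, wRw
Complete open branch: countermodel on an S4-frame, so not valid in S4, nor in K, T (the same frame is also a K-frame and a T-frame).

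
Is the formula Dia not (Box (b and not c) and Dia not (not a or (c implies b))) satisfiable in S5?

1. Dia not (Box (b and not c) and Dia not (not a or (c implies b))), 0
2. not (Box (b and not c) and Dia not (not a or (c implies b))), 1
3. not Dia not (not a or (c implies b)), 1
4. not a or (c implies b), 0
5. not a or (c implies b), 1
6. c implies b, 0
7. c implies b, 1
8. b, 0
9. b, 1
Accessibility: 0R0, 0R1, 1R0, 1R1

Satisfiable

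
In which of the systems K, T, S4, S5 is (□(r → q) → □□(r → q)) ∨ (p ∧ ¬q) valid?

S4, S5

T-tableau for the negation ¬((□(r → q) → □□(r → q)) ∨ (p ∧ ¬q)):
1. ¬((□(r → q) → □□(r → q)) ∨ (p ∧ ¬q)), w0
2. ¬(□(r → q) → □□(r → q)), w0
3. ¬(p ∧ ¬q), w0
4. □(r → q), w0
5. ¬□□(r → q), w0
6. r → q, w0
7. q, w0
8. ¬□(r → q), w1
9. r → q, w1
10. q, w1
11. ¬(r → q), w2
12. r, w2
13. ¬q, w2
Accessibility: w0Rw0, w0Rw1, w1Rw1, w1Rw2, w2Rw2
Complete open branch: countermodel on a T-frame, so not valid in T, nor in K (the same frame is also a K-frame).
S4-tableau for the negation ¬((□(r → q) → □□(r → q)) ∨ (p ∧ ¬q)):
1. ¬((□(r → q) → □□(r → q)) ∨ (p ∧ ¬q)), w0
2. ¬(□(r → q) → □□(r → q)), w0
3. ¬(p ∧ ¬q), w0
4. □(r → q), w0
5. ¬□□(r → q), w0
6. r → q, w0
7. q, w0
8. ¬□(r → q), w1
9. r → q, w1
10. q, w1
11. ¬(r → q), w2
12. r, w2
13. ¬q, w2
14. r → q, w2
15. q, w2
Accessibility: w0Rw0, w0Rw1, w0Rw2, w1Rw1, w1Rw2, w2Rw2
Branch closes: q and ¬q both at w2.
Every branch closes (one shown): valid in S4, hence also in S5 (every theorem of S4 is a theorem of S5).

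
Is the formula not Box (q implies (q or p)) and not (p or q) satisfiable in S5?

1. not Box (q implies (q or p)) and not (p or q), u
2. not Box (q implies (q or p)), u
3. not (p or q), u
4. not p, u
5. not q, u
6. not (q implies (q or p)), v
7. q, v
8. not (q or p), v
9. not q, v
10. not p, v
Accessibility: uRu, uRv, vRu, vRv
Branch closes: q and not q both at v.
Every branch closes; the branch above is one of them.

No, unsatisfiable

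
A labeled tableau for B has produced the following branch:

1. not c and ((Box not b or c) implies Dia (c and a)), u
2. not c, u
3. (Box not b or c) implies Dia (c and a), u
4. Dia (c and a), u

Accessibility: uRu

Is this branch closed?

Open

There is no literal clash: for every atom and world, at most one sign appears.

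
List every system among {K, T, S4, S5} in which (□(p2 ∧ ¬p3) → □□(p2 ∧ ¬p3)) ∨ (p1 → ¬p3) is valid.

T, S4, S5

T-tableau for the negation ¬((□(p2 ∧ ¬p3) → □□(p2 ∧ ¬p3)) ∨ (p1 → ¬p3)):
1. ¬((□(p2 ∧ ¬p3) → □□(p2 ∧ ¬p3)) ∨ (p1 → ¬p3)), 0
2. ¬(□(p2 ∧ ¬p3) → □□(p2 ∧ ¬p3)), 0
3. ¬(p1 → ¬p3), 0
4. □(p2 ∧ ¬p3), 0
5. ¬□□(p2 ∧ ¬p3), 0
6. p1, 0
7. p3, 0
8. p2 ∧ ¬p3, 0
9. p2, 0
10. ¬p3, 0
Accessibility: 0R0
Branch closes: p3 and ¬p3 both at 0.
Every branch closes (one shown): valid in T, hence also in S4, S5 (every theorem of T is a theorem of S4 and S5).
K-tableau for the negation ¬((□(p2 ∧ ¬p3) → □□(p2 ∧ ¬p3)) ∨ (p1 → ¬p3)):
1. ¬((□(p2 ∧ ¬p3) → □□(p2 ∧ ¬p3)) ∨ (p1 → ¬p3)), 0
2. ¬(□(p2 ∧ ¬p3) → □□(p2 ∧ ¬p3)), 0
3. ¬(p1 → ¬p3), 0
4. □(p2 ∧ ¬p3), 0
5. ¬□□(p2 ∧ ¬p3), 0
6. p1, 0
7. p3, 0
8. ¬□(p2 ∧ ¬p3), 1
9. p2 ∧ ¬p3, 1
10. p2, 1
11. ¬p3, 1
12. ¬(p2 ∧ ¬p3), 2
13. p3, 2
Accessibility: 0R1, 1R2
Complete open branch: countermodel on a K-frame, so not valid in K.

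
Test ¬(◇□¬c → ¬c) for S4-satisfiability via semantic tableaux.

1. ¬(◇□¬c → ¬c), w0
2. ◇□¬c, w0
3. c, w0
4. □¬c, w1
5. ¬c, w1
Accessibility: w0Rw0, w0Rw1, w1Rw1

Yes, satisfiable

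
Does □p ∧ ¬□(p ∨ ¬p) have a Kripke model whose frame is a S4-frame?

Unsatisfiable

1. □p ∧ ¬□(p ∨ ¬p), 0
2. □p, 0
3. ¬□(p ∨ ¬p), 0
4. p, 0
5. ¬(p ∨ ¬p), 1
6. ¬p, 1
7. p, 1
Accessibility: 0R0, 0R1, 1R1
Branch closes: p and ¬p both at 1.
All branches of the tableau close; one closing branch shown above.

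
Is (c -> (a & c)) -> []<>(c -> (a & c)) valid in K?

Tableau for the negation ~((c -> (a & c)) -> []<>(c -> (a & c))):
1. ~((c -> (a & c)) -> []<>(c -> (a & c))), u
2. c -> (a & c), u
3. ~[]<>(c -> (a & c)), u
4. a & c, u
5. a, u
6. c, u
7. ~<>(c -> (a & c)), v
Accessibility: uRv
The negation has an open branch (countermodel exists).

Invalid (countermodel exists)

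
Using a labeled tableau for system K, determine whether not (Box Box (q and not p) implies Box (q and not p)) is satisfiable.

1. not (Box Box (q and not p) implies Box (q and not p)), u
2. Box Box (q and not p), u
3. not Box (q and not p), u
4. not (q and not p), v
5. Box (q and not p), v
6. p, v
Accessibility: uRv

Satisfiable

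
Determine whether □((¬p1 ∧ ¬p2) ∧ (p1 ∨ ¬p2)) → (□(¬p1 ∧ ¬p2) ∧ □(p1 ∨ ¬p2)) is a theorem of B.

Tableau for the negation ¬(□((¬p1 ∧ ¬p2) ∧ (p1 ∨ ¬p2)) → (□(¬p1 ∧ ¬p2) ∧ □(p1 ∨ ¬p2))):
1. ¬(□((¬p1 ∧ ¬p2) ∧ (p1 ∨ ¬p2)) → (□(¬p1 ∧ ¬p2) ∧ □(p1 ∨ ¬p2))), 0
2. □((¬p1 ∧ ¬p2) ∧ (p1 ∨ ¬p2)), 0
3. ¬(□(¬p1 ∧ ¬p2) ∧ □(p1 ∨ ¬p2)), 0
4. (¬p1 ∧ ¬p2) ∧ (p1 ∨ ¬p2), 0
5. ¬p1 ∧ ¬p2, 0
6. p1 ∨ ¬p2, 0
7. ¬p1, 0
8. ¬p2, 0
9. ¬□(p1 ∨ ¬p2), 0
10. ¬(p1 ∨ ¬p2), 1
11. ¬p1, 1
12. p2, 1
13. (¬p1 ∧ ¬p2) ∧ (p1 ∨ ¬p2), 1
14. ¬p1 ∧ ¬p2, 1
15. p1 ∨ ¬p2, 1
16. ¬p2, 1
Accessibility: 0R0, 0R1, 1R0, 1R1
Branch closes: p2 and ¬p2 both at 1.
Every branch of the negation's tableau closes; the branch above is one of them.

Valid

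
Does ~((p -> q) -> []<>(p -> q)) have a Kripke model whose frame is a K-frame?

1. ~((p -> q) -> []<>(p -> q)), 0
2. p -> q, 0   [~->-rule on 1]
3. ~[]<>(p -> q), 0   [~->-rule on 1]
4. q, 0   [->-rule on 2 (branches; this branch)]
5. ~<>(p -> q), 1   [~[]-rule on 3: fresh world 1, 0R1]
Accessibility: 0R1

Satisfiable (open branch found)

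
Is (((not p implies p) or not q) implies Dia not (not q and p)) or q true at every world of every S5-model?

Tableau for the negation not ((((not p implies p) or not q) implies Dia not (not q and p)) or q):
1. not ((((not p implies p) or not q) implies Dia not (not q and p)) or q), w0
2. not (((not p implies p) or not q) implies Dia not (not q and p)), w0
3. not q, w0
4. (not p implies p) or not q, w0
5. not Dia not (not q and p), w0
6. not q and p, w0
7. p, w0
Accessibility: w0Rw0
The negation has an open branch (countermodel exists).

No, not valid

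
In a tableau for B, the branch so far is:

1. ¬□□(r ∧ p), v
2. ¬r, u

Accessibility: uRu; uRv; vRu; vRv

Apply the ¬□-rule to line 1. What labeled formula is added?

a fresh world w with vRw, and ¬□(r ∧ p) at w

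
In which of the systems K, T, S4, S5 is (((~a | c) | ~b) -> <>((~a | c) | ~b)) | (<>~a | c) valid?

T, S4, S5

K-tableau for the negation ~((((~a | c) | ~b) -> <>((~a | c) | ~b)) | (<>~a | c)):
1. ~((((~a | c) | ~b) -> <>((~a | c) | ~b)) | (<>~a | c)), u
2. ~(((~a | c) | ~b) -> <>((~a | c) | ~b)), u   [~|-rule on 1]
3. ~(<>~a | c), u   [~|-rule on 1]
4. (~a | c) | ~b, u   [~->-rule on 2]
5. ~<>((~a | c) | ~b), u   [~->-rule on 2]
6. ~<>~a, u   [~|-rule on 3]
7. ~c, u   [~|-rule on 3]
8. ~b, u   [|-rule on 4 (branches; this branch)]
Complete open branch: countermodel on a K-frame, so not valid in K.
T-tableau for the negation ~((((~a | c) | ~b) -> <>((~a | c) | ~b)) | (<>~a | c)):
1. ~((((~a | c) | ~b) -> <>((~a | c) | ~b)) | (<>~a | c)), u
2. ~(((~a | c) | ~b) -> <>((~a | c) | ~b)), u   [~|-rule on 1]
3. ~(<>~a | c), u   [~|-rule on 1]
4. (~a | c) | ~b, u   [~->-rule on 2]
5. ~<>((~a | c) | ~b), u   [~->-rule on 2]
6. ~<>~a, u   [~|-rule on 3]
7. ~c, u   [~|-rule on 3]
8. ~((~a | c) | ~b), u   [~<>-rule on 5 via uRu]
9. ~(~a | c), u   [~|-rule on 8]
10. b, u   [~|-rule on 8]
11. a, u   [~|-rule on 9]
12. ~a | c, u   [|-rule on 4 (branches; this branch)]
13. c, u   [|-rule on 12 (branches; this branch)]
Accessibility: uRu
Branch closes: c and ~c both at u.
Every branch closes (one shown): valid in T, hence also in S4, S5 (every theorem of T is a theorem of S4 and S5).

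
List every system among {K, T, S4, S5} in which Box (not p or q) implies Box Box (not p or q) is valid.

S4-tableau for the negation not (Box (not p or q) implies Box Box (not p or q)):
1. not (Box (not p or q) implies Box Box (not p or q)), u
2. Box (not p or q), u   [neg-implies-rule on 1]
3. not Box Box (not p or q), u   [neg-implies-rule on 1]
4. not p or q, u   [Box-rule on 2 via uRu]
5. q, u   [or-rule on 4 (branches; this branch)]
6. not Box (not p or q), v   [neg-Box-rule on 3: fresh world v, uRv]
7. not p or q, v   [Box-rule on 2 via uRv]
8. q, v   [or-rule on 7 (branches; this branch)]
9. not (not p or q), w   [neg-Box-rule on 6: fresh world w, vRw]
10. p, w   [neg-or-rule on 9]
11. not q, w   [neg-or-rule on 9]
12. not p or q, w   [Box-rule on 2 via uRw]
13. q, w   [or-rule on 12 (branches; this branch)]
Accessibility: uRu, uRv, uRw, vRv, vRw, wRw
Branch closes: q and not q both at w.
Every branch closes (one shown): valid in S4, hence also in S5 (every theorem of S4 is a theorem of S5).
T-tableau for the negation not (Box (not p or q) implies Box Box (not p or q)):
1. not (Box (not p or q) implies Box Box (not p or q)), u
2. Box (not p or q), u   [neg-implies-rule on 1]
3. not Box Box (not p or q), u   [neg-implies-rule on 1]
4. not p or q, u   [Box-rule on 2 via uRu]
5. q, u   [or-rule on 4 (branches; this branch)]
6. not Box (not p or q), v   [neg-Box-rule on 3: fresh world v, uRv]
7. not p or q, v   [Box-rule on 2 via uRv]
8. q, v   [or-rule on 7 (branches; this branch)]
9. not (not p or q), w   [neg-Box-rule on 6: fresh world w, vRw]
10. p, w   [neg-or-rule on 9]
11. not q, w   [neg-or-rule on 9]
Accessibility: uRu, uRv, vRv, vRw, wRw
Complete open branch: countermodel on a T-frame, so not valid in T, nor in K (the same frame is also a K-frame).

S4, S5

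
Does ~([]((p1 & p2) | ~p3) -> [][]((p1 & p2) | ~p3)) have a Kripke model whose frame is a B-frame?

Yes, satisfiable

1. ~([]((p1 & p2) | ~p3) -> [][]((p1 & p2) | ~p3)), u
2. []((p1 & p2) | ~p3), u
3. ~[][]((p1 & p2) | ~p3), u
4. (p1 & p2) | ~p3, u
5. ~p3, u
6. ~[]((p1 & p2) | ~p3), v
7. (p1 & p2) | ~p3, v
8. ~p3, v
9. ~((p1 & p2) | ~p3), w
10. ~(p1 & p2), w
11. p3, w
12. ~p2, w
Accessibility: uRu, uRv, vRu, vRv, vRw, wRv, wRw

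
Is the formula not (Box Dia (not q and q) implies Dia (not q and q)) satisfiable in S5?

1. not (Box Dia (not q and q) implies Dia (not q and q)), 0
2. Box Dia (not q and q), 0
3. not Dia (not q and q), 0
4. Dia (not q and q), 0
5. not (not q and q), 0
6. not q, 0
7. not q and q, 1
8. not q, 1
9. q, 1
Accessibility: 0R0, 0R1, 1R0, 1R1
Branch closes: q and not q both at 1.
Every branch closes; the branch above is one of them.

No, unsatisfiable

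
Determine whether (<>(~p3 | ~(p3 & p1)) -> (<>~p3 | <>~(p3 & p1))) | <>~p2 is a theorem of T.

Tableau for the negation ~((<>(~p3 | ~(p3 & p1)) -> (<>~p3 | <>~(p3 & p1))) | <>~p2):
1. ~((<>(~p3 | ~(p3 & p1)) -> (<>~p3 | <>~(p3 & p1))) | <>~p2), u
2. ~(<>(~p3 | ~(p3 & p1)) -> (<>~p3 | <>~(p3 & p1))), u   [~|-rule on 1]
3. ~<>~p2, u   [~|-rule on 1]
4. <>(~p3 | ~(p3 & p1)), u   [~->-rule on 2]
5. ~(<>~p3 | <>~(p3 & p1)), u   [~->-rule on 2]
6. ~<>~p3, u   [~|-rule on 5]
7. ~<>~(p3 & p1), u   [~|-rule on 5]
8. p2, u   [~<>-rule on 3 via uRu]
9. p3, u   [~<>-rule on 6 via uRu]
10. p3 & p1, u   [~<>-rule on 7 via uRu]
11. p1, u   [&-rule on 10]
12. ~p3 | ~(p3 & p1), v   [<>-rule on 4: fresh world v, uRv]
13. p2, v   [~<>-rule on 3 via uRv]
14. p3, v   [~<>-rule on 6 via uRv]
15. p3 & p1, v   [~<>-rule on 7 via uRv]
16. p1, v   [&-rule on 15]
17. ~(p3 & p1), v   [|-rule on 12 (branches; this branch)]
18. ~p1, v   [~&-rule on 17 (branches; this branch)]
Accessibility: uRu, uRv, vRv
Branch closes: p1 and ~p1 both at v.
Every branch of the negation's tableau closes; the branch above is one of them.

Yes, valid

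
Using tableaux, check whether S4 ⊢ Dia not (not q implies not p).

Tableau for the negation not Dia not (not q implies not p):
1. not Dia not (not q implies not p), 0
2. not q implies not p, 0
3. not p, 0
Accessibility: 0R0
The negation has an open branch (countermodel exists).

Invalid (countermodel exists)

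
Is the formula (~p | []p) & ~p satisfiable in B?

1. (~p | []p) & ~p, 0
2. ~p | []p, 0
3. ~p, 0
Accessibility: 0R0

Satisfiable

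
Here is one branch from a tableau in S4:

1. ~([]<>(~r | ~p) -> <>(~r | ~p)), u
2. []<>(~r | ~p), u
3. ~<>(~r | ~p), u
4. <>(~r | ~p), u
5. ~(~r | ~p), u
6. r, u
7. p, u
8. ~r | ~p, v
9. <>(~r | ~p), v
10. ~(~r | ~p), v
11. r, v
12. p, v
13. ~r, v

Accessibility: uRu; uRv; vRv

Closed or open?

Both r and ~r appear at v.

Yes, closed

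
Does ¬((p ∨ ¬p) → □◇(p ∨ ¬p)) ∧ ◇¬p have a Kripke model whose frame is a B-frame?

1. ¬((p ∨ ¬p) → □◇(p ∨ ¬p)) ∧ ◇¬p, w0
2. ¬((p ∨ ¬p) → □◇(p ∨ ¬p)), w0   [∧-rule on 1]
3. ◇¬p, w0   [∧-rule on 1]
4. p ∨ ¬p, w0   [¬→-rule on 2]
5. ¬□◇(p ∨ ¬p), w0   [¬→-rule on 2]
6. ¬p, w0   [∨-rule on 4 (branches; this branch)]
7. ¬p, w1   [◇-rule on 3: fresh world w1, w0Rw1]
8. ¬◇(p ∨ ¬p), w2   [¬□-rule on 5: fresh world w2, w0Rw2]
9. ¬(p ∨ ¬p), w0   [¬◇-rule on 8 via w2Rw0]
10. p, w0   [¬∨-rule on 9]
Accessibility: w0Rw0, w0Rw1, w0Rw2, w1Rw0, w1Rw1, w2Rw0, w2Rw2
Branch closes: p and ¬p both at w0.
Every branch closes; the branch above is one of them.

Unsatisfiable (every branch closes)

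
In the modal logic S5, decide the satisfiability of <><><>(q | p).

Satisfiable (open branch found)

1. <><><>(q | p), u
2. <><>(q | p), v
3. <>(q | p), w
4. q | p, x
5. p, x
Accessibility: uRu, uRv, uRw, uRx, vRu, vRv, vRw, vRx, wRu, wRv, wRw, wRx, xRu, xRv, xRw, xRx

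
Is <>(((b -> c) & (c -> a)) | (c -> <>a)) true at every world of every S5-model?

Tableau for the negation ~<>(((b -> c) & (c -> a)) | (c -> <>a)):
1. ~<>(((b -> c) & (c -> a)) | (c -> <>a)), w0
2. ~(((b -> c) & (c -> a)) | (c -> <>a)), w0   [~<>-rule on 1 via w0Rw0]
3. ~((b -> c) & (c -> a)), w0   [~|-rule on 2]
4. ~(c -> <>a), w0   [~|-rule on 2]
5. c, w0   [~->-rule on 4]
6. ~<>a, w0   [~->-rule on 4]
7. ~a, w0   [~<>-rule on 6 via w0Rw0]
8. ~(c -> a), w0   [~&-rule on 3 (branches; this branch)]
Accessibility: w0Rw0
The negation has an open branch (countermodel exists).

Invalid (countermodel exists)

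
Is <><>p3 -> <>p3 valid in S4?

Tableau for the negation ~(<><>p3 -> <>p3):
1. ~(<><>p3 -> <>p3), 0
2. <><>p3, 0
3. ~<>p3, 0
4. ~p3, 0
5. <>p3, 1
6. ~p3, 1
7. p3, 2
8. ~p3, 2
Accessibility: 0R0, 0R1, 0R2, 1R1, 1R2, 2R2
Branch closes: p3 and ~p3 both at 2.
Every branch of the negation's tableau closes; the branch above is one of them.

Valid in S4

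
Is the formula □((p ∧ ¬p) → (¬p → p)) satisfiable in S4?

1. □((p ∧ ¬p) → (¬p → p)), 0
2. (p ∧ ¬p) → (¬p → p), 0
3. ¬p → p, 0
4. p, 0
Accessibility: 0R0

Yes, satisfiable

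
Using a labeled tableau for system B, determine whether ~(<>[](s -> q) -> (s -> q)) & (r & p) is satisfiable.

Unsatisfiable (every branch closes)

1. ~(<>[](s -> q) -> (s -> q)) & (r & p), w0
2. ~(<>[](s -> q) -> (s -> q)), w0   [&-rule on 1]
3. r & p, w0   [&-rule on 1]
4. <>[](s -> q), w0   [~->-rule on 2]
5. ~(s -> q), w0   [~->-rule on 2]
6. r, w0   [&-rule on 3]
7. p, w0   [&-rule on 3]
8. s, w0   [~->-rule on 5]
9. ~q, w0   [~->-rule on 5]
10. [](s -> q), w1   [<>-rule on 4: fresh world w1, w0Rw1]
11. s -> q, w0   [[]-rule on 10 via w1Rw0]
12. s -> q, w1   [[]-rule on 10 via w1Rw1]
13. q, w0   [->-rule on 11 (branches; this branch)]
Accessibility: w0Rw0, w0Rw1, w1Rw0, w1Rw1
Branch closes: q and ~q both at w0.
Every branch closes; the branch above is one of them.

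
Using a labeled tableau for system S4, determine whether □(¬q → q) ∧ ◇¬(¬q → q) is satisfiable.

1. □(¬q → q) ∧ ◇¬(¬q → q), 0
2. □(¬q → q), 0
3. ◇¬(¬q → q), 0
4. ¬q → q, 0
5. q, 0
6. ¬(¬q → q), 1
7. ¬q, 1
8. ¬q → q, 1
9. q, 1
Accessibility: 0R0, 0R1, 1R1
Branch closes: q and ¬q both at 1.
(One branch shown.) All branches close.

Unsatisfiable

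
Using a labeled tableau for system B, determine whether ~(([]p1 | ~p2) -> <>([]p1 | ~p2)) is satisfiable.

1. ~(([]p1 | ~p2) -> <>([]p1 | ~p2)), w0
2. []p1 | ~p2, w0
3. ~<>([]p1 | ~p2), w0
4. ~([]p1 | ~p2), w0
5. ~[]p1, w0
6. p2, w0
7. []p1, w0
8. p1, w0
9. ~p1, w1
10. ~([]p1 | ~p2), w1
11. ~[]p1, w1
12. p2, w1
13. p1, w1
Accessibility: w0Rw0, w0Rw1, w1Rw0, w1Rw1
Branch closes: p1 and ~p1 both at w1.
(One branch shown.) All branches close.

No, unsatisfiable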